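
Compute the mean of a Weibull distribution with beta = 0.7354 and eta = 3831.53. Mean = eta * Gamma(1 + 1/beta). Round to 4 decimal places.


beta = 0.7354, eta = 3831.53
1/beta = 1.3598
1 + 1/beta = 2.3598
Gamma(2.3598) = 1.2105
Mean = 3831.53 * 1.2105
Mean = 4638.0714

4638.0714


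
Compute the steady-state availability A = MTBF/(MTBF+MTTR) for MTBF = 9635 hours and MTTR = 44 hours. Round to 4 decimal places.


MTBF = 9635
MTTR = 44
MTBF + MTTR = 9679
A = 9635 / 9679
A = 0.9955

0.9955


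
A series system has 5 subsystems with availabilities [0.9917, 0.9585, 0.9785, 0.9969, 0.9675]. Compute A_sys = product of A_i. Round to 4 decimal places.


Subsystems: [0.9917, 0.9585, 0.9785, 0.9969, 0.9675]
After subsystem 1 (A=0.9917): product = 0.9917
After subsystem 2 (A=0.9585): product = 0.9505
After subsystem 3 (A=0.9785): product = 0.9301
After subsystem 4 (A=0.9969): product = 0.9272
After subsystem 5 (A=0.9675): product = 0.8971
A_sys = 0.8971

0.8971


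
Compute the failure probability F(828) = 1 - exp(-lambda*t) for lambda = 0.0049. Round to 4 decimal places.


lambda = 0.0049, t = 828
lambda * t = 4.0572
exp(-4.0572) = 0.0173
F(t) = 1 - 0.0173
F(t) = 0.9827

0.9827


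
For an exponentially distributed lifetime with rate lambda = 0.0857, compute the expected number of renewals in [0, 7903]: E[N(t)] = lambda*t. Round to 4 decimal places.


lambda = 0.0857
t = 7903
E[N(t)] = lambda * t
E[N(t)] = 0.0857 * 7903
E[N(t)] = 677.2871

677.2871


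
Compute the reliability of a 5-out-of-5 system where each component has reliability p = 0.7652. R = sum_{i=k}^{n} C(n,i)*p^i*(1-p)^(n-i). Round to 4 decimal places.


k = 5, n = 5, p = 0.7652
i=5: C(5,5)=1 * 0.7652^5 * 0.2348^0 = 0.2623
R = sum of terms = 0.2623

0.2623


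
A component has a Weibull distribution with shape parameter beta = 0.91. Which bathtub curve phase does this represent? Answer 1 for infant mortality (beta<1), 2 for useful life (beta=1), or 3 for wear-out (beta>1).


beta = 0.91
Compare beta to 1:
beta < 1 => infant mortality (phase 1)
beta = 1 => useful life (phase 2)
beta > 1 => wear-out (phase 3)
Since beta = 0.91, this is infant mortality (decreasing failure rate)
Phase = 1

1


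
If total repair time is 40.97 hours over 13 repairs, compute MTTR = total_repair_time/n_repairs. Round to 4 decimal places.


total_repair_time = 40.97
n_repairs = 13
MTTR = 40.97 / 13
MTTR = 3.1515

3.1515


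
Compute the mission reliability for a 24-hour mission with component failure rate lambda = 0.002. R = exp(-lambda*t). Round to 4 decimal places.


lambda = 0.002
mission_time = 24
lambda * t = 0.002 * 24 = 0.048
R = exp(-0.048)
R = 0.9531

0.9531


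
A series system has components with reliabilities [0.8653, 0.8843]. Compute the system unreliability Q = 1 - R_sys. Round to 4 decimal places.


Components: [0.8653, 0.8843]
After component 1: product = 0.8653
After component 2: product = 0.7652
R_sys = 0.7652
Q = 1 - 0.7652 = 0.2348

0.2348


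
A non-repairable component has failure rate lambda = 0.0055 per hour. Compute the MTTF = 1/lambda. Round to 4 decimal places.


lambda = 0.0055
MTTF = 1 / 0.0055
MTTF = 181.8182

181.8182


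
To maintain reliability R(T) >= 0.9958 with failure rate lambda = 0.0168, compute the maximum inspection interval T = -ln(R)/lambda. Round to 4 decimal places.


R_target = 0.9958
lambda = 0.0168
-ln(0.9958) = 0.0042
T = 0.0042 / 0.0168
T = 0.2505

0.2505


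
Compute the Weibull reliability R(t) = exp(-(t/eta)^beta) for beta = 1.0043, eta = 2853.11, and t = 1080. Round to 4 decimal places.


beta = 1.0043, eta = 2853.11, t = 1080
t/eta = 1080 / 2853.11 = 0.3785
(t/eta)^beta = 0.3785^1.0043 = 0.377
R(t) = exp(-0.377)
R(t) = 0.6859

0.6859


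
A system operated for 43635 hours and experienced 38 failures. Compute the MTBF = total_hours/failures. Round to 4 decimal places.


total_hours = 43635
failures = 38
MTBF = 43635 / 38
MTBF = 1148.2895

1148.2895


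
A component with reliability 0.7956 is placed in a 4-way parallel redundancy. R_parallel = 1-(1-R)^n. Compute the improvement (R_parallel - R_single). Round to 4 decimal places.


R_single = 0.7956, n = 4
1 - R_single = 0.2044
(1 - R_single)^n = 0.2044^4 = 0.0017
R_parallel = 1 - 0.0017 = 0.9983
Improvement = 0.9983 - 0.7956
Improvement = 0.2027

0.2027


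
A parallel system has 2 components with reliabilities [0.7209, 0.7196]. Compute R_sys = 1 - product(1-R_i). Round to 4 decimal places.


Components: [0.7209, 0.7196]
(1 - 0.7209) = 0.2791, running product = 0.2791
(1 - 0.7196) = 0.2804, running product = 0.0783
Product of (1-R_i) = 0.0783
R_sys = 1 - 0.0783 = 0.9217

0.9217


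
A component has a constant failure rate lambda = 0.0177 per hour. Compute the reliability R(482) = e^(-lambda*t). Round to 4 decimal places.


lambda = 0.0177
t = 482
lambda * t = 8.5314
R(t) = e^(-8.5314)
R(t) = 0.0002

0.0002


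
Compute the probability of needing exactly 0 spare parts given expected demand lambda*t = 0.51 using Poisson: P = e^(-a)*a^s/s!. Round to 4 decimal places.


a = 0.51, s = 0
e^(-a) = e^(-0.51) = 0.6005
a^s = 0.51^0 = 1.0
s! = 1
P = 0.6005 * 1.0 / 1
P = 0.6005

0.6005


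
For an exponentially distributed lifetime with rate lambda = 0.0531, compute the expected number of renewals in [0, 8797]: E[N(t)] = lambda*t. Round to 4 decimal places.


lambda = 0.0531
t = 8797
E[N(t)] = lambda * t
E[N(t)] = 0.0531 * 8797
E[N(t)] = 467.1207

467.1207


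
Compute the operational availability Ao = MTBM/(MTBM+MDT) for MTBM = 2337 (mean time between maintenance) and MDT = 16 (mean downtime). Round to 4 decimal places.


MTBM = 2337
MDT = 16
MTBM + MDT = 2353
Ao = 2337 / 2353
Ao = 0.9932

0.9932


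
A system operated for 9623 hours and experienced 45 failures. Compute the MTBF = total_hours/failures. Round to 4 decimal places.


total_hours = 9623
failures = 45
MTBF = 9623 / 45
MTBF = 213.8444

213.8444


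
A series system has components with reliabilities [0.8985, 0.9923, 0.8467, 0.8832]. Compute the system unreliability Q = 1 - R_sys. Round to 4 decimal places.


Components: [0.8985, 0.9923, 0.8467, 0.8832]
After component 1: product = 0.8985
After component 2: product = 0.8916
After component 3: product = 0.7549
After component 4: product = 0.6667
R_sys = 0.6667
Q = 1 - 0.6667 = 0.3333

0.3333


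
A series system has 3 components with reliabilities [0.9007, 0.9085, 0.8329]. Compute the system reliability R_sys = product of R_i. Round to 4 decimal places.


Components: [0.9007, 0.9085, 0.8329]
After component 1 (R=0.9007): product = 0.9007
After component 2 (R=0.9085): product = 0.8183
After component 3 (R=0.8329): product = 0.6816
R_sys = 0.6816

0.6816


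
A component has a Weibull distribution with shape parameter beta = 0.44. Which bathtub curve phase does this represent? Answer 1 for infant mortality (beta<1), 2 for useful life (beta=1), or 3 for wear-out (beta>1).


beta = 0.44
Compare beta to 1:
beta < 1 => infant mortality (phase 1)
beta = 1 => useful life (phase 2)
beta > 1 => wear-out (phase 3)
Since beta = 0.44, this is infant mortality (decreasing failure rate)
Phase = 1

1


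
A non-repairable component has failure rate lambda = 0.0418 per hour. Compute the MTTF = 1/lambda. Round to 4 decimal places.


lambda = 0.0418
MTTF = 1 / 0.0418
MTTF = 23.9234

23.9234


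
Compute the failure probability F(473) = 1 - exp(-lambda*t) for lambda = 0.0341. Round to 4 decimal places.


lambda = 0.0341, t = 473
lambda * t = 16.1293
exp(-16.1293) = 0.0
F(t) = 1 - 0.0
F(t) = 1.0

1.0


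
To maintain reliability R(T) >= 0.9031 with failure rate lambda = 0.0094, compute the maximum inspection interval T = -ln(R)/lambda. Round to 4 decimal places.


R_target = 0.9031
lambda = 0.0094
-ln(0.9031) = 0.1019
T = 0.1019 / 0.0094
T = 10.8428

10.8428


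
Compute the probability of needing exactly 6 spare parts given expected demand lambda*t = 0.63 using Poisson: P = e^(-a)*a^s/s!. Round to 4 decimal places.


a = 0.63, s = 6
e^(-a) = e^(-0.63) = 0.5326
a^s = 0.63^6 = 0.0625
s! = 720
P = 0.5326 * 0.0625 / 720
P = 0.0

0.0


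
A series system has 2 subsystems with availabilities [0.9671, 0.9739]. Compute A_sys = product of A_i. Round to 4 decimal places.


Subsystems: [0.9671, 0.9739]
After subsystem 1 (A=0.9671): product = 0.9671
After subsystem 2 (A=0.9739): product = 0.9419
A_sys = 0.9419

0.9419


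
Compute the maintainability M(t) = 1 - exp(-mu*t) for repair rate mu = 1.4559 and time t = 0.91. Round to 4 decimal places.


mu = 1.4559, t = 0.91
mu * t = 1.4559 * 0.91 = 1.3249
exp(-1.3249) = 0.2658
M(t) = 1 - 0.2658
M(t) = 0.7342

0.7342


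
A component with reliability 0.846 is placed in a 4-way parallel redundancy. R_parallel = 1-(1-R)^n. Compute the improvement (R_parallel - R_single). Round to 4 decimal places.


R_single = 0.846, n = 4
1 - R_single = 0.154
(1 - R_single)^n = 0.154^4 = 0.0006
R_parallel = 1 - 0.0006 = 0.9994
Improvement = 0.9994 - 0.846
Improvement = 0.1534

0.1534


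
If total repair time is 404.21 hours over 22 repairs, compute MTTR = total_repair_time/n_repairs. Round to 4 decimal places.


total_repair_time = 404.21
n_repairs = 22
MTTR = 404.21 / 22
MTTR = 18.3732

18.3732


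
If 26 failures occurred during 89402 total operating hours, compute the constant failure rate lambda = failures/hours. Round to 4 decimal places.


failures = 26
total_hours = 89402
lambda = 26 / 89402
lambda = 0.0003

0.0003


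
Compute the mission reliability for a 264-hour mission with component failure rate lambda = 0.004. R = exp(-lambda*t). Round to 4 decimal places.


lambda = 0.004
mission_time = 264
lambda * t = 0.004 * 264 = 1.056
R = exp(-1.056)
R = 0.3478

0.3478


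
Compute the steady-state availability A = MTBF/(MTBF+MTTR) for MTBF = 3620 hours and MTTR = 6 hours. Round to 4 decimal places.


MTBF = 3620
MTTR = 6
MTBF + MTTR = 3626
A = 3620 / 3626
A = 0.9983

0.9983


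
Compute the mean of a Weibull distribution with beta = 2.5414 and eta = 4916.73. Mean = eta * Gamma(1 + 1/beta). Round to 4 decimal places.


beta = 2.5414, eta = 4916.73
1/beta = 0.3935
1 + 1/beta = 1.3935
Gamma(1.3935) = 0.8876
Mean = 4916.73 * 0.8876
Mean = 4364.2771

4364.2771


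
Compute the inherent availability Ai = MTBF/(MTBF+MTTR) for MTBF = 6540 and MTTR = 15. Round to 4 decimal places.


MTBF = 6540
MTTR = 15
MTBF + MTTR = 6555
Ai = 6540 / 6555
Ai = 0.9977

0.9977


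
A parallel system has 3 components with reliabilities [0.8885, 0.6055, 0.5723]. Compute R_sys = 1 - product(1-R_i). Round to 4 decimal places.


Components: [0.8885, 0.6055, 0.5723]
(1 - 0.8885) = 0.1115, running product = 0.1115
(1 - 0.6055) = 0.3945, running product = 0.044
(1 - 0.5723) = 0.4277, running product = 0.0188
Product of (1-R_i) = 0.0188
R_sys = 1 - 0.0188 = 0.9812

0.9812


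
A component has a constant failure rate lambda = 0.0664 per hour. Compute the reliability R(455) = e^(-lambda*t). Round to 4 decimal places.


lambda = 0.0664
t = 455
lambda * t = 30.212
R(t) = e^(-30.212)
R(t) = 0.0

0.0


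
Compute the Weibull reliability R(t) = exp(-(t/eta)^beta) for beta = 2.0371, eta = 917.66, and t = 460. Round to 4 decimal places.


beta = 2.0371, eta = 917.66, t = 460
t/eta = 460 / 917.66 = 0.5013
(t/eta)^beta = 0.5013^2.0371 = 0.2449
R(t) = exp(-0.2449)
R(t) = 0.7828

0.7828


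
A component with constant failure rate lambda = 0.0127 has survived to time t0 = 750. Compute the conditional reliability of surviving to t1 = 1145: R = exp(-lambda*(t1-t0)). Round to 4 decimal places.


lambda = 0.0127
t0 = 750, t1 = 1145
t1 - t0 = 395
lambda * (t1-t0) = 0.0127 * 395 = 5.0165
R = exp(-5.0165)
R = 0.0066

0.0066


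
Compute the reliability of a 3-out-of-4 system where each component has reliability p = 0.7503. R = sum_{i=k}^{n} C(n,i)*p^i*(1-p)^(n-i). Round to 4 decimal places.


k = 3, n = 4, p = 0.7503
i=3: C(4,3)=4 * 0.7503^3 * 0.2497^1 = 0.4219
i=4: C(4,4)=1 * 0.7503^4 * 0.2497^0 = 0.3169
R = sum of terms = 0.7388

0.7388


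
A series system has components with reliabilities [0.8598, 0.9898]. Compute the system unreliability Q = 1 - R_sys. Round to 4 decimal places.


Components: [0.8598, 0.9898]
After component 1: product = 0.8598
After component 2: product = 0.851
R_sys = 0.851
Q = 1 - 0.851 = 0.149

0.149


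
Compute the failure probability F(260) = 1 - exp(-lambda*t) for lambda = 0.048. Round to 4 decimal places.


lambda = 0.048, t = 260
lambda * t = 12.48
exp(-12.48) = 0.0
F(t) = 1 - 0.0
F(t) = 1.0

1.0


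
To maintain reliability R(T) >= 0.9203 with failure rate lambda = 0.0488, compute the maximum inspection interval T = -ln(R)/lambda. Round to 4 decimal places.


R_target = 0.9203
lambda = 0.0488
-ln(0.9203) = 0.0831
T = 0.0831 / 0.0488
T = 1.702

1.702


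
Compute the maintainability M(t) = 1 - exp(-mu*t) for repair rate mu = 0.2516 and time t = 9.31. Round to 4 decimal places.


mu = 0.2516, t = 9.31
mu * t = 0.2516 * 9.31 = 2.3424
exp(-2.3424) = 0.0961
M(t) = 1 - 0.0961
M(t) = 0.9039

0.9039


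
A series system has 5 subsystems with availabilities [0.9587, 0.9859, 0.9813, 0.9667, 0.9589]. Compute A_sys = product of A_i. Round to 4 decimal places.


Subsystems: [0.9587, 0.9859, 0.9813, 0.9667, 0.9589]
After subsystem 1 (A=0.9587): product = 0.9587
After subsystem 2 (A=0.9859): product = 0.9452
After subsystem 3 (A=0.9813): product = 0.9275
After subsystem 4 (A=0.9667): product = 0.8966
After subsystem 5 (A=0.9589): product = 0.8598
A_sys = 0.8598

0.8598


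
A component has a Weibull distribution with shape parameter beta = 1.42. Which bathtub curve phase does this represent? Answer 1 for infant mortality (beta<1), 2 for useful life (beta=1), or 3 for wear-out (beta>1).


beta = 1.42
Compare beta to 1:
beta < 1 => infant mortality (phase 1)
beta = 1 => useful life (phase 2)
beta > 1 => wear-out (phase 3)
Since beta = 1.42, this is wear-out (increasing failure rate)
Phase = 3

3


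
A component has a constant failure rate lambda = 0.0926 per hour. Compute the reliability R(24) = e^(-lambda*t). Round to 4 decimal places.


lambda = 0.0926
t = 24
lambda * t = 2.2224
R(t) = e^(-2.2224)
R(t) = 0.1083

0.1083


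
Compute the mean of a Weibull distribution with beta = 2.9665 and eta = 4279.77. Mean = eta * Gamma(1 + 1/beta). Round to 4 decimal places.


beta = 2.9665, eta = 4279.77
1/beta = 0.3371
1 + 1/beta = 1.3371
Gamma(1.3371) = 0.8925
Mean = 4279.77 * 0.8925
Mean = 3819.8776

3819.8776


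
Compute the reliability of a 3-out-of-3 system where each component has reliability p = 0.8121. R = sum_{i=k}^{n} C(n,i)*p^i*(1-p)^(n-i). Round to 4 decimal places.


k = 3, n = 3, p = 0.8121
i=3: C(3,3)=1 * 0.8121^3 * 0.1879^0 = 0.5356
R = sum of terms = 0.5356

0.5356


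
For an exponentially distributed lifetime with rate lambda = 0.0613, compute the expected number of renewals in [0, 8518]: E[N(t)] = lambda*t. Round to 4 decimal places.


lambda = 0.0613
t = 8518
E[N(t)] = lambda * t
E[N(t)] = 0.0613 * 8518
E[N(t)] = 522.1534

522.1534


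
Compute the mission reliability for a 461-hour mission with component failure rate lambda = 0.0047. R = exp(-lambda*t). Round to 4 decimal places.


lambda = 0.0047
mission_time = 461
lambda * t = 0.0047 * 461 = 2.1667
R = exp(-2.1667)
R = 0.1146

0.1146


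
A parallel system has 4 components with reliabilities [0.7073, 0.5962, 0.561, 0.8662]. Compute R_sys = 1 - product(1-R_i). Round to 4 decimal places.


Components: [0.7073, 0.5962, 0.561, 0.8662]
(1 - 0.7073) = 0.2927, running product = 0.2927
(1 - 0.5962) = 0.4038, running product = 0.1182
(1 - 0.561) = 0.439, running product = 0.0519
(1 - 0.8662) = 0.1338, running product = 0.0069
Product of (1-R_i) = 0.0069
R_sys = 1 - 0.0069 = 0.9931

0.9931


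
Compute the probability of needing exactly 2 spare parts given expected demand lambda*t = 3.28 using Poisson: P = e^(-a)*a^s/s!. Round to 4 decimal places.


a = 3.28, s = 2
e^(-a) = e^(-3.28) = 0.0376
a^s = 3.28^2 = 10.7584
s! = 2
P = 0.0376 * 10.7584 / 2
P = 0.2024

0.2024


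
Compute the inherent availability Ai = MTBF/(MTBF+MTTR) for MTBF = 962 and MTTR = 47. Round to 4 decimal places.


MTBF = 962
MTTR = 47
MTBF + MTTR = 1009
Ai = 962 / 1009
Ai = 0.9534

0.9534


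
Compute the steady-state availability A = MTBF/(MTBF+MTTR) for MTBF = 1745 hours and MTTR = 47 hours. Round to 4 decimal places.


MTBF = 1745
MTTR = 47
MTBF + MTTR = 1792
A = 1745 / 1792
A = 0.9738

0.9738


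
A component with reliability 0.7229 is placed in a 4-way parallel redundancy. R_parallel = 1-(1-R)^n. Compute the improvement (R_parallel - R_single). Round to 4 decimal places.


R_single = 0.7229, n = 4
1 - R_single = 0.2771
(1 - R_single)^n = 0.2771^4 = 0.0059
R_parallel = 1 - 0.0059 = 0.9941
Improvement = 0.9941 - 0.7229
Improvement = 0.2712

0.2712


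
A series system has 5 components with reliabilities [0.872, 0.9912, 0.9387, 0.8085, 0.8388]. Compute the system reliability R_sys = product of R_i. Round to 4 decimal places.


Components: [0.872, 0.9912, 0.9387, 0.8085, 0.8388]
After component 1 (R=0.872): product = 0.872
After component 2 (R=0.9912): product = 0.8643
After component 3 (R=0.9387): product = 0.8113
After component 4 (R=0.8085): product = 0.656
After component 5 (R=0.8388): product = 0.5502
R_sys = 0.5502

0.5502


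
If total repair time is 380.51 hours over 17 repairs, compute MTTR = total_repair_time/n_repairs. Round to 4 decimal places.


total_repair_time = 380.51
n_repairs = 17
MTTR = 380.51 / 17
MTTR = 22.3829

22.3829


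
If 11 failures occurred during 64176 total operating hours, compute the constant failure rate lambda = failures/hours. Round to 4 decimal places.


failures = 11
total_hours = 64176
lambda = 11 / 64176
lambda = 0.0002

0.0002


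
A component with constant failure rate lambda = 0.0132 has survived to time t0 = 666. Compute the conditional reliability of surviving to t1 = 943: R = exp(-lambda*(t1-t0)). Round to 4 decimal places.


lambda = 0.0132
t0 = 666, t1 = 943
t1 - t0 = 277
lambda * (t1-t0) = 0.0132 * 277 = 3.6564
R = exp(-3.6564)
R = 0.0258

0.0258


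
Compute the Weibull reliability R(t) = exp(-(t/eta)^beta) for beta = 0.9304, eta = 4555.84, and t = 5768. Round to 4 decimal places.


beta = 0.9304, eta = 4555.84, t = 5768
t/eta = 5768 / 4555.84 = 1.2661
(t/eta)^beta = 1.2661^0.9304 = 1.2454
R(t) = exp(-1.2454)
R(t) = 0.2878

0.2878


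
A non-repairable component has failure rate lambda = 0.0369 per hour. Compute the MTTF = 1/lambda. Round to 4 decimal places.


lambda = 0.0369
MTTF = 1 / 0.0369
MTTF = 27.1003

27.1003


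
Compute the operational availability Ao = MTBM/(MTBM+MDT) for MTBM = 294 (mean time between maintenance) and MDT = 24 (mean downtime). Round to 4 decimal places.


MTBM = 294
MDT = 24
MTBM + MDT = 318
Ao = 294 / 318
Ao = 0.9245

0.9245


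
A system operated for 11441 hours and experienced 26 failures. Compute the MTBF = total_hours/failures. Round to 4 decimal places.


total_hours = 11441
failures = 26
MTBF = 11441 / 26
MTBF = 440.0385

440.0385


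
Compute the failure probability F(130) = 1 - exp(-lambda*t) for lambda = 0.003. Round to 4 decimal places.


lambda = 0.003, t = 130
lambda * t = 0.39
exp(-0.39) = 0.6771
F(t) = 1 - 0.6771
F(t) = 0.3229

0.3229


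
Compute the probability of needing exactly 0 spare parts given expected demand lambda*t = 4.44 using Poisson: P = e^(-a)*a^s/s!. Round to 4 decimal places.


a = 4.44, s = 0
e^(-a) = e^(-4.44) = 0.0118
a^s = 4.44^0 = 1.0
s! = 1
P = 0.0118 * 1.0 / 1
P = 0.0118

0.0118


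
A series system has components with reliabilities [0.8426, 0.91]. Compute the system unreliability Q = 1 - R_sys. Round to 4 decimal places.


Components: [0.8426, 0.91]
After component 1: product = 0.8426
After component 2: product = 0.7668
R_sys = 0.7668
Q = 1 - 0.7668 = 0.2332

0.2332


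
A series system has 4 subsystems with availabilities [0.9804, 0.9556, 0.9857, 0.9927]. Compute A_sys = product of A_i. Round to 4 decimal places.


Subsystems: [0.9804, 0.9556, 0.9857, 0.9927]
After subsystem 1 (A=0.9804): product = 0.9804
After subsystem 2 (A=0.9556): product = 0.9369
After subsystem 3 (A=0.9857): product = 0.9235
After subsystem 4 (A=0.9927): product = 0.9167
A_sys = 0.9167

0.9167


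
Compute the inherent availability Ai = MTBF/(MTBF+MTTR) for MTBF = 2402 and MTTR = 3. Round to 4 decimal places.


MTBF = 2402
MTTR = 3
MTBF + MTTR = 2405
Ai = 2402 / 2405
Ai = 0.9988

0.9988


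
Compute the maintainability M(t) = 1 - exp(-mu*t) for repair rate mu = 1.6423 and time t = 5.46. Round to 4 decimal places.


mu = 1.6423, t = 5.46
mu * t = 1.6423 * 5.46 = 8.967
exp(-8.967) = 0.0001
M(t) = 1 - 0.0001
M(t) = 0.9999

0.9999


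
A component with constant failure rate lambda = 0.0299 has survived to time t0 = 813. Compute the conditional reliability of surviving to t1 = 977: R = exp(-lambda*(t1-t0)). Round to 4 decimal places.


lambda = 0.0299
t0 = 813, t1 = 977
t1 - t0 = 164
lambda * (t1-t0) = 0.0299 * 164 = 4.9036
R = exp(-4.9036)
R = 0.0074

0.0074


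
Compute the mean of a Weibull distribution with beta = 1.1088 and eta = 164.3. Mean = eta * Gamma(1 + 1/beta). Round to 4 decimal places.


beta = 1.1088, eta = 164.3
1/beta = 0.9019
1 + 1/beta = 1.9019
Gamma(1.9019) = 0.9624
Mean = 164.3 * 0.9624
Mean = 158.1239

158.1239


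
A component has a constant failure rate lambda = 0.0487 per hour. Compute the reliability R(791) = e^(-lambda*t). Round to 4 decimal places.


lambda = 0.0487
t = 791
lambda * t = 38.5217
R(t) = e^(-38.5217)
R(t) = 0.0

0.0


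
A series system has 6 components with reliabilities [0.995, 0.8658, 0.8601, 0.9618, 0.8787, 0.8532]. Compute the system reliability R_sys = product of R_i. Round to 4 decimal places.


Components: [0.995, 0.8658, 0.8601, 0.9618, 0.8787, 0.8532]
After component 1 (R=0.995): product = 0.995
After component 2 (R=0.8658): product = 0.8615
After component 3 (R=0.8601): product = 0.741
After component 4 (R=0.9618): product = 0.7126
After component 5 (R=0.8787): product = 0.6262
After component 6 (R=0.8532): product = 0.5343
R_sys = 0.5343

0.5343


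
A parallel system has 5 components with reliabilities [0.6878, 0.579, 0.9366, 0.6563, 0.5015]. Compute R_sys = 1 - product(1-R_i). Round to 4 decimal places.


Components: [0.6878, 0.579, 0.9366, 0.6563, 0.5015]
(1 - 0.6878) = 0.3122, running product = 0.3122
(1 - 0.579) = 0.421, running product = 0.1314
(1 - 0.9366) = 0.0634, running product = 0.0083
(1 - 0.6563) = 0.3437, running product = 0.0029
(1 - 0.5015) = 0.4985, running product = 0.0014
Product of (1-R_i) = 0.0014
R_sys = 1 - 0.0014 = 0.9986

0.9986


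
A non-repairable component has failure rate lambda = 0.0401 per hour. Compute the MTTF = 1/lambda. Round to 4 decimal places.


lambda = 0.0401
MTTF = 1 / 0.0401
MTTF = 24.9377

24.9377


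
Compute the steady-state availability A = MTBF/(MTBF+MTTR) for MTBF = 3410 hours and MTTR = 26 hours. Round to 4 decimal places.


MTBF = 3410
MTTR = 26
MTBF + MTTR = 3436
A = 3410 / 3436
A = 0.9924

0.9924


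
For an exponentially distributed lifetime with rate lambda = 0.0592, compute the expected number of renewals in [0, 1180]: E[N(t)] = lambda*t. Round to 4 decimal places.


lambda = 0.0592
t = 1180
E[N(t)] = lambda * t
E[N(t)] = 0.0592 * 1180
E[N(t)] = 69.856

69.856


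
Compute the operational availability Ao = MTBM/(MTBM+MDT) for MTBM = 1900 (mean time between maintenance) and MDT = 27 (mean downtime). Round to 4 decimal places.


MTBM = 1900
MDT = 27
MTBM + MDT = 1927
Ao = 1900 / 1927
Ao = 0.986

0.986


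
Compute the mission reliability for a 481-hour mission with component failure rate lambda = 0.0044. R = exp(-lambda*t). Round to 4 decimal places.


lambda = 0.0044
mission_time = 481
lambda * t = 0.0044 * 481 = 2.1164
R = exp(-2.1164)
R = 0.1205

0.1205


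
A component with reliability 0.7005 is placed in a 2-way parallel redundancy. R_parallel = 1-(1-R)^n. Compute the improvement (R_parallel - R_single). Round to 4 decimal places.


R_single = 0.7005, n = 2
1 - R_single = 0.2995
(1 - R_single)^n = 0.2995^2 = 0.0897
R_parallel = 1 - 0.0897 = 0.9103
Improvement = 0.9103 - 0.7005
Improvement = 0.2098

0.2098


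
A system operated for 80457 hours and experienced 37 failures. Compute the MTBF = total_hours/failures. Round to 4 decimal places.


total_hours = 80457
failures = 37
MTBF = 80457 / 37
MTBF = 2174.5135

2174.5135


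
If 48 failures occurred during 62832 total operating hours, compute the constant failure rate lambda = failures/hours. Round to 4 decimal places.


failures = 48
total_hours = 62832
lambda = 48 / 62832
lambda = 0.0008

0.0008


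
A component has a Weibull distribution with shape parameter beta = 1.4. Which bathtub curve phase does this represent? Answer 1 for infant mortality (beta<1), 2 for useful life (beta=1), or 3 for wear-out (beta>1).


beta = 1.4
Compare beta to 1:
beta < 1 => infant mortality (phase 1)
beta = 1 => useful life (phase 2)
beta > 1 => wear-out (phase 3)
Since beta = 1.4, this is wear-out (increasing failure rate)
Phase = 3

3


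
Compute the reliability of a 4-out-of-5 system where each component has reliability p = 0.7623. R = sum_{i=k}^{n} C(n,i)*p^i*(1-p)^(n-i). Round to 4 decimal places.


k = 4, n = 5, p = 0.7623
i=4: C(5,4)=5 * 0.7623^4 * 0.2377^1 = 0.4013
i=5: C(5,5)=1 * 0.7623^5 * 0.2377^0 = 0.2574
R = sum of terms = 0.6587

0.6587


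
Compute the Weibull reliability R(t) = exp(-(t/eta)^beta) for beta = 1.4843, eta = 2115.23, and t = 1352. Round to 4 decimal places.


beta = 1.4843, eta = 2115.23, t = 1352
t/eta = 1352 / 2115.23 = 0.6392
(t/eta)^beta = 0.6392^1.4843 = 0.5146
R(t) = exp(-0.5146)
R(t) = 0.5977

0.5977


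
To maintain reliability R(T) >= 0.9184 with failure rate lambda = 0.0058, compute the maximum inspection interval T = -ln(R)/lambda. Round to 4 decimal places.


R_target = 0.9184
lambda = 0.0058
-ln(0.9184) = 0.0851
T = 0.0851 / 0.0058
T = 14.6763

14.6763


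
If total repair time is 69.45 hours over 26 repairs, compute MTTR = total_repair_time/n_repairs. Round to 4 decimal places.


total_repair_time = 69.45
n_repairs = 26
MTTR = 69.45 / 26
MTTR = 2.6712

2.6712


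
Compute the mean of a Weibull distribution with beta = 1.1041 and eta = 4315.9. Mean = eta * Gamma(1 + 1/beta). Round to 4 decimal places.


beta = 1.1041, eta = 4315.9
1/beta = 0.9057
1 + 1/beta = 1.9057
Gamma(1.9057) = 0.9637
Mean = 4315.9 * 0.9637
Mean = 4159.39

4159.39


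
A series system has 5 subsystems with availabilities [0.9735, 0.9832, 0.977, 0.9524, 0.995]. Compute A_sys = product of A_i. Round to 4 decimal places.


Subsystems: [0.9735, 0.9832, 0.977, 0.9524, 0.995]
After subsystem 1 (A=0.9735): product = 0.9735
After subsystem 2 (A=0.9832): product = 0.9571
After subsystem 3 (A=0.977): product = 0.9351
After subsystem 4 (A=0.9524): product = 0.8906
After subsystem 5 (A=0.995): product = 0.8862
A_sys = 0.8862

0.8862


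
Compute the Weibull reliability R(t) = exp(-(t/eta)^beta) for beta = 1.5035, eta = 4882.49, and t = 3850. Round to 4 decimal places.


beta = 1.5035, eta = 4882.49, t = 3850
t/eta = 3850 / 4882.49 = 0.7885
(t/eta)^beta = 0.7885^1.5035 = 0.6996
R(t) = exp(-0.6996)
R(t) = 0.4968

0.4968


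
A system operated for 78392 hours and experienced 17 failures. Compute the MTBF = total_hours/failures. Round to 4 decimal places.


total_hours = 78392
failures = 17
MTBF = 78392 / 17
MTBF = 4611.2941

4611.2941


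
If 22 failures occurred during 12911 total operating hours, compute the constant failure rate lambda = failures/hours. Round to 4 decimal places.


failures = 22
total_hours = 12911
lambda = 22 / 12911
lambda = 0.0017

0.0017


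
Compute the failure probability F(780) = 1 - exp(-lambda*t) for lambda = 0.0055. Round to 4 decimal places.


lambda = 0.0055, t = 780
lambda * t = 4.29
exp(-4.29) = 0.0137
F(t) = 1 - 0.0137
F(t) = 0.9863

0.9863


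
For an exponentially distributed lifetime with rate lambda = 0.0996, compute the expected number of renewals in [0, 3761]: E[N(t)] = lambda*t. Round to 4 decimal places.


lambda = 0.0996
t = 3761
E[N(t)] = lambda * t
E[N(t)] = 0.0996 * 3761
E[N(t)] = 374.5956

374.5956


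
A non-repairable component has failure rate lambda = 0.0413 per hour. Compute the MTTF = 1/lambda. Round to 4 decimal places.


lambda = 0.0413
MTTF = 1 / 0.0413
MTTF = 24.2131

24.2131


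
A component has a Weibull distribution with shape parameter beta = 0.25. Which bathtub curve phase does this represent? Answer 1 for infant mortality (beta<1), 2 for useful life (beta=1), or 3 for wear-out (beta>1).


beta = 0.25
Compare beta to 1:
beta < 1 => infant mortality (phase 1)
beta = 1 => useful life (phase 2)
beta > 1 => wear-out (phase 3)
Since beta = 0.25, this is infant mortality (decreasing failure rate)
Phase = 1

1


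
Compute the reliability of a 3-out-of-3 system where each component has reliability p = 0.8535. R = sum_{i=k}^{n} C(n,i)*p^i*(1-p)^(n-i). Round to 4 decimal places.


k = 3, n = 3, p = 0.8535
i=3: C(3,3)=1 * 0.8535^3 * 0.1465^0 = 0.6217
R = sum of terms = 0.6217

0.6217


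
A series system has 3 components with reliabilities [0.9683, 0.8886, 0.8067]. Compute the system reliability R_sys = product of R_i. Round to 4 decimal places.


Components: [0.9683, 0.8886, 0.8067]
After component 1 (R=0.9683): product = 0.9683
After component 2 (R=0.8886): product = 0.8604
After component 3 (R=0.8067): product = 0.6941
R_sys = 0.6941

0.6941


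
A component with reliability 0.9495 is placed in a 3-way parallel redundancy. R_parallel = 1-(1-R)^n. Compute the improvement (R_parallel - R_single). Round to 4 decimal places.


R_single = 0.9495, n = 3
1 - R_single = 0.0505
(1 - R_single)^n = 0.0505^3 = 0.0001
R_parallel = 1 - 0.0001 = 0.9999
Improvement = 0.9999 - 0.9495
Improvement = 0.0504

0.0504


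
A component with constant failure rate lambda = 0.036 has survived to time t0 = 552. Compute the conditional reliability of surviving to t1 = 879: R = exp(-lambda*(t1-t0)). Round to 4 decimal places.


lambda = 0.036
t0 = 552, t1 = 879
t1 - t0 = 327
lambda * (t1-t0) = 0.036 * 327 = 11.772
R = exp(-11.772)
R = 0.0

0.0


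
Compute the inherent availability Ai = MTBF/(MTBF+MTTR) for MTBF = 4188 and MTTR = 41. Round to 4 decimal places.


MTBF = 4188
MTTR = 41
MTBF + MTTR = 4229
Ai = 4188 / 4229
Ai = 0.9903

0.9903


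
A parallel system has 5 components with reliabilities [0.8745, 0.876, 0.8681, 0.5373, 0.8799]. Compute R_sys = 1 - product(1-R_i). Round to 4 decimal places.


Components: [0.8745, 0.876, 0.8681, 0.5373, 0.8799]
(1 - 0.8745) = 0.1255, running product = 0.1255
(1 - 0.876) = 0.124, running product = 0.0156
(1 - 0.8681) = 0.1319, running product = 0.0021
(1 - 0.5373) = 0.4627, running product = 0.0009
(1 - 0.8799) = 0.1201, running product = 0.0001
Product of (1-R_i) = 0.0001
R_sys = 1 - 0.0001 = 0.9999

0.9999


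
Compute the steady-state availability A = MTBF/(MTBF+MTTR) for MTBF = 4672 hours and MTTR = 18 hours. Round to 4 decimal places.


MTBF = 4672
MTTR = 18
MTBF + MTTR = 4690
A = 4672 / 4690
A = 0.9962

0.9962


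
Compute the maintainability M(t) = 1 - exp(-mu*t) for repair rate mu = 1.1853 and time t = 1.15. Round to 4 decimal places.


mu = 1.1853, t = 1.15
mu * t = 1.1853 * 1.15 = 1.3631
exp(-1.3631) = 0.2559
M(t) = 1 - 0.2559
M(t) = 0.7441

0.7441


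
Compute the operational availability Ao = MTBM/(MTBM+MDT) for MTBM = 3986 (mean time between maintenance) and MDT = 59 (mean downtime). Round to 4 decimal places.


MTBM = 3986
MDT = 59
MTBM + MDT = 4045
Ao = 3986 / 4045
Ao = 0.9854

0.9854


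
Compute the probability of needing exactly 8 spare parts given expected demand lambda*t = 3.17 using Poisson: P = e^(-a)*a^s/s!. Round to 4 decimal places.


a = 3.17, s = 8
e^(-a) = e^(-3.17) = 0.042
a^s = 3.17^8 = 10197.0394
s! = 40320
P = 0.042 * 10197.0394 / 40320
P = 0.0106

0.0106


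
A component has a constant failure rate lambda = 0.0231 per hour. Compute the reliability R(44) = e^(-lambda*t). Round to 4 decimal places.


lambda = 0.0231
t = 44
lambda * t = 1.0164
R(t) = e^(-1.0164)
R(t) = 0.3619

0.3619


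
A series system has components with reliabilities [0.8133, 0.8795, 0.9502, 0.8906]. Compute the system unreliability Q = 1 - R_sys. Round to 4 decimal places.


Components: [0.8133, 0.8795, 0.9502, 0.8906]
After component 1: product = 0.8133
After component 2: product = 0.7153
After component 3: product = 0.6797
After component 4: product = 0.6053
R_sys = 0.6053
Q = 1 - 0.6053 = 0.3947

0.3947


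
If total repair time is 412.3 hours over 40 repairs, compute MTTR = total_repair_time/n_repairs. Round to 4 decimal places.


total_repair_time = 412.3
n_repairs = 40
MTTR = 412.3 / 40
MTTR = 10.3075

10.3075


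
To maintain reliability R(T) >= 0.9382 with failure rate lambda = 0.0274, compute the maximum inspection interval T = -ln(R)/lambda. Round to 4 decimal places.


R_target = 0.9382
lambda = 0.0274
-ln(0.9382) = 0.0638
T = 0.0638 / 0.0274
T = 2.3282

2.3282


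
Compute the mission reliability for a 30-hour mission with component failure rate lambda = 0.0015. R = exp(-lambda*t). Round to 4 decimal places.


lambda = 0.0015
mission_time = 30
lambda * t = 0.0015 * 30 = 0.045
R = exp(-0.045)
R = 0.956

0.956


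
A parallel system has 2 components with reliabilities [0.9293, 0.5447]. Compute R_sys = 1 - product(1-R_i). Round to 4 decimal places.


Components: [0.9293, 0.5447]
(1 - 0.9293) = 0.0707, running product = 0.0707
(1 - 0.5447) = 0.4553, running product = 0.0322
Product of (1-R_i) = 0.0322
R_sys = 1 - 0.0322 = 0.9678

0.9678


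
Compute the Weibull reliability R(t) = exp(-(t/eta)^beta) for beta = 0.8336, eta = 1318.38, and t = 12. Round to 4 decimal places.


beta = 0.8336, eta = 1318.38, t = 12
t/eta = 12 / 1318.38 = 0.0091
(t/eta)^beta = 0.0091^0.8336 = 0.0199
R(t) = exp(-0.0199)
R(t) = 0.9803

0.9803


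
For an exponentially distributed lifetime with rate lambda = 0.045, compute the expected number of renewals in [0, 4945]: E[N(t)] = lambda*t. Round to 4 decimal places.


lambda = 0.045
t = 4945
E[N(t)] = lambda * t
E[N(t)] = 0.045 * 4945
E[N(t)] = 222.525

222.525


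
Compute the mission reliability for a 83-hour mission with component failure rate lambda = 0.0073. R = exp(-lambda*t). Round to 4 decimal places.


lambda = 0.0073
mission_time = 83
lambda * t = 0.0073 * 83 = 0.6059
R = exp(-0.6059)
R = 0.5456

0.5456


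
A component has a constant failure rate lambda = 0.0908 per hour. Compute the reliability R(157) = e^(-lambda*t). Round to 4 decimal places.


lambda = 0.0908
t = 157
lambda * t = 14.2556
R(t) = e^(-14.2556)
R(t) = 0.0

0.0


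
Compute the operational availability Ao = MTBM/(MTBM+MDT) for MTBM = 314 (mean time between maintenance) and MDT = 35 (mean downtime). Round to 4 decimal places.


MTBM = 314
MDT = 35
MTBM + MDT = 349
Ao = 314 / 349
Ao = 0.8997

0.8997


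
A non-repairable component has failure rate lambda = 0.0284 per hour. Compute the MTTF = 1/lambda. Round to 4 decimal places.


lambda = 0.0284
MTTF = 1 / 0.0284
MTTF = 35.2113

35.2113


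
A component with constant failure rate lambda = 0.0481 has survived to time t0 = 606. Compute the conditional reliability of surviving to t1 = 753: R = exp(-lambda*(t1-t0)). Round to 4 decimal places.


lambda = 0.0481
t0 = 606, t1 = 753
t1 - t0 = 147
lambda * (t1-t0) = 0.0481 * 147 = 7.0707
R = exp(-7.0707)
R = 0.0008

0.0008


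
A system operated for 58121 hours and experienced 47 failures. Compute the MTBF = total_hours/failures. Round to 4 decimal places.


total_hours = 58121
failures = 47
MTBF = 58121 / 47
MTBF = 1236.617

1236.617


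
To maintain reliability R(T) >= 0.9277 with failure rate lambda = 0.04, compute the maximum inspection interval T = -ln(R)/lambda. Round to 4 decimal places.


R_target = 0.9277
lambda = 0.04
-ln(0.9277) = 0.075
T = 0.075 / 0.04
T = 1.8762

1.8762


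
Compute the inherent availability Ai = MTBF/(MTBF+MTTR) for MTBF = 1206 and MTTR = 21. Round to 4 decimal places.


MTBF = 1206
MTTR = 21
MTBF + MTTR = 1227
Ai = 1206 / 1227
Ai = 0.9829

0.9829


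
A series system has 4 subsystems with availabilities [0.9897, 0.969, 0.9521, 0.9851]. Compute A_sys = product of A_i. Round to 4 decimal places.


Subsystems: [0.9897, 0.969, 0.9521, 0.9851]
After subsystem 1 (A=0.9897): product = 0.9897
After subsystem 2 (A=0.969): product = 0.959
After subsystem 3 (A=0.9521): product = 0.9131
After subsystem 4 (A=0.9851): product = 0.8995
A_sys = 0.8995

0.8995


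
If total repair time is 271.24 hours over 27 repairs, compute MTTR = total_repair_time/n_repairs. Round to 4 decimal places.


total_repair_time = 271.24
n_repairs = 27
MTTR = 271.24 / 27
MTTR = 10.0459

10.0459


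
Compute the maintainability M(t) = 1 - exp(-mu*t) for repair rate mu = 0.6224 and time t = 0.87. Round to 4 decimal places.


mu = 0.6224, t = 0.87
mu * t = 0.6224 * 0.87 = 0.5415
exp(-0.5415) = 0.5819
M(t) = 1 - 0.5819
M(t) = 0.4181

0.4181


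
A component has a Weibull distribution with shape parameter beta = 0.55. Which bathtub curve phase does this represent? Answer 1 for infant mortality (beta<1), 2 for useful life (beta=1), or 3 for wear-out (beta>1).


beta = 0.55
Compare beta to 1:
beta < 1 => infant mortality (phase 1)
beta = 1 => useful life (phase 2)
beta > 1 => wear-out (phase 3)
Since beta = 0.55, this is infant mortality (decreasing failure rate)
Phase = 1

1


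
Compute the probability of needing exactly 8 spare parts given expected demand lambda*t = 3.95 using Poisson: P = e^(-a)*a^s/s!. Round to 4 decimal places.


a = 3.95, s = 8
e^(-a) = e^(-3.95) = 0.0193
a^s = 3.95^8 = 59262.0629
s! = 40320
P = 0.0193 * 59262.0629 / 40320
P = 0.0283

0.0283


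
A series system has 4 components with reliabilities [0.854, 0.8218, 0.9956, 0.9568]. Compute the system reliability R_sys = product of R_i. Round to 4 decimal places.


Components: [0.854, 0.8218, 0.9956, 0.9568]
After component 1 (R=0.854): product = 0.854
After component 2 (R=0.8218): product = 0.7018
After component 3 (R=0.9956): product = 0.6987
After component 4 (R=0.9568): product = 0.6685
R_sys = 0.6685

0.6685


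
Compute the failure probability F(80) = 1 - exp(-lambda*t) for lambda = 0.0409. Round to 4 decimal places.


lambda = 0.0409, t = 80
lambda * t = 3.272
exp(-3.272) = 0.0379
F(t) = 1 - 0.0379
F(t) = 0.9621

0.9621


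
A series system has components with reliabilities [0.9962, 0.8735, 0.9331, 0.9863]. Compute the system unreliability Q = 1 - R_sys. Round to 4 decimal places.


Components: [0.9962, 0.8735, 0.9331, 0.9863]
After component 1: product = 0.9962
After component 2: product = 0.8702
After component 3: product = 0.812
After component 4: product = 0.8008
R_sys = 0.8008
Q = 1 - 0.8008 = 0.1992

0.1992


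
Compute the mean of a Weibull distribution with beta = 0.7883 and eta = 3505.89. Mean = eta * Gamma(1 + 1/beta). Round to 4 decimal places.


beta = 0.7883, eta = 3505.89
1/beta = 1.2686
1 + 1/beta = 2.2686
Gamma(2.2686) = 1.1452
Mean = 3505.89 * 1.1452
Mean = 4014.9863

4014.9863


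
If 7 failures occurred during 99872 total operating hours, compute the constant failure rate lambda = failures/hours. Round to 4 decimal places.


failures = 7
total_hours = 99872
lambda = 7 / 99872
lambda = 0.0001

0.0001


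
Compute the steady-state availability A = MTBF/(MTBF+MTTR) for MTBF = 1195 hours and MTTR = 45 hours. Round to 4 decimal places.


MTBF = 1195
MTTR = 45
MTBF + MTTR = 1240
A = 1195 / 1240
A = 0.9637

0.9637


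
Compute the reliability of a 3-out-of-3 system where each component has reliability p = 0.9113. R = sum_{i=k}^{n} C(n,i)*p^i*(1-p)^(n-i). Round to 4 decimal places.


k = 3, n = 3, p = 0.9113
i=3: C(3,3)=1 * 0.9113^3 * 0.0887^0 = 0.7568
R = sum of terms = 0.7568

0.7568
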